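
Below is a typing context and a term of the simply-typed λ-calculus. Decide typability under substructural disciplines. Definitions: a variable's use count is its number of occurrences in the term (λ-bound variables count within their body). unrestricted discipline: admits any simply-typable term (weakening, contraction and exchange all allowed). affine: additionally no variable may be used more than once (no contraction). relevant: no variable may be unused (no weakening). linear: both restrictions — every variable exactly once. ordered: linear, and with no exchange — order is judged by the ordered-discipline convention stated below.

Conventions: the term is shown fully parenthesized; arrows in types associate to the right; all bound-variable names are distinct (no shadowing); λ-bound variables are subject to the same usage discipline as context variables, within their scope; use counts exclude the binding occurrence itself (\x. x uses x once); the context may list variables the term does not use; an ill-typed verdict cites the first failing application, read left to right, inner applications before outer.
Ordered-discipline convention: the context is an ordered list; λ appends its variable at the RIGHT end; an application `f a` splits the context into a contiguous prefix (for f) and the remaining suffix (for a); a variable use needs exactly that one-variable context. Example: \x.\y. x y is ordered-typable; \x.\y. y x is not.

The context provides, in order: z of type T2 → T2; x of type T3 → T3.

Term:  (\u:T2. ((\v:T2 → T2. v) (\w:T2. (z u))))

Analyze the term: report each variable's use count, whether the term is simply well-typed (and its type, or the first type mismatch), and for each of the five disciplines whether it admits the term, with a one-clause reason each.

counts: z ×1; x ×0; u (λ-bound) ×1; v (λ-bound) ×1; w (λ-bound) ×0
uses in reading order: v, z, u
typing: well-typed at T2 → T2 → T2
ordered ✗ (needs weakening: x, w unused)
linear ✗ (needs weakening: x, w unused)
affine ✓ (at most one use each (z, x, u, v, w))
relevant ✗ (needs weakening: x, w unused)
unrestricted ✓ (well-typed at T2 → T2 → T2; no restrictions here)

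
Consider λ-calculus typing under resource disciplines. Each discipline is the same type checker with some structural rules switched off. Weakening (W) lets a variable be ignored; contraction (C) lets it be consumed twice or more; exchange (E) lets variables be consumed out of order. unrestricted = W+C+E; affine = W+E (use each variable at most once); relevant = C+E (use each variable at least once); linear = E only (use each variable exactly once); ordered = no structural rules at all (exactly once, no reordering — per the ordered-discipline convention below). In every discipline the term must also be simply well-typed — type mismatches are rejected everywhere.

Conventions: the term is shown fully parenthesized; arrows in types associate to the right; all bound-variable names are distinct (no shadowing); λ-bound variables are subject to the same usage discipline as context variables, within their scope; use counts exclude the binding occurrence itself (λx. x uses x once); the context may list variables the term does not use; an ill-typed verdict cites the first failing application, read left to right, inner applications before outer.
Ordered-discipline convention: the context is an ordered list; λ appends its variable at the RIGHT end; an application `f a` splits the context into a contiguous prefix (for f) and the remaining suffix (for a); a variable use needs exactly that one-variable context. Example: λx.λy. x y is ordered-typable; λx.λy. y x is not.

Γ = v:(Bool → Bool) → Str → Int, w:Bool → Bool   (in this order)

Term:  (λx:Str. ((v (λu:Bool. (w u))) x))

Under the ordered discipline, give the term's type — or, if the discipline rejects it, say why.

term : Str → Int
use counts: v=1, w=1, x [bound]=1, u [bound]=1
uses in reading order: v, w, u, x
typing: the term checks, with type Str → Int
all disciplines: ordered ✓, linear ✓, affine ✓, relevant ✓, unrestricted ✓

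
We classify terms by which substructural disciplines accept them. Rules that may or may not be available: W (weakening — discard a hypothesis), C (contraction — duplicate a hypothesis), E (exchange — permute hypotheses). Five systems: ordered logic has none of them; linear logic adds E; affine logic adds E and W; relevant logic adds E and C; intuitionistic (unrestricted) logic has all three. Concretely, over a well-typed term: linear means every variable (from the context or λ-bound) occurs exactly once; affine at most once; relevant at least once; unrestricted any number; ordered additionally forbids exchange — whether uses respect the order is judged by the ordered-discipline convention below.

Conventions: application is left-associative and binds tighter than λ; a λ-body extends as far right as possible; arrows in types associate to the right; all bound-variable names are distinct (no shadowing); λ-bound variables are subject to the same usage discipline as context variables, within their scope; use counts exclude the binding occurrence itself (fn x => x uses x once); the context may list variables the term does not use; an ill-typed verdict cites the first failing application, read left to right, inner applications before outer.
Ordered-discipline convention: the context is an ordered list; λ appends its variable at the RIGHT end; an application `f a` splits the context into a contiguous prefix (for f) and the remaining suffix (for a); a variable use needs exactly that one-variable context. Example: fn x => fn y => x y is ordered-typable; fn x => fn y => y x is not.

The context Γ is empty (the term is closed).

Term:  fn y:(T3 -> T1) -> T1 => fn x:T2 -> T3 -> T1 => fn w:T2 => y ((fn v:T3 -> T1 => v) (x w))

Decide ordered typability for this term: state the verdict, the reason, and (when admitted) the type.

yes — y, x, w, v: once each, no exchange needed; term : ((T3 -> T1) -> T1) -> (T2 -> T3 -> T1) -> T2 -> T1
counts: y [bound]: 1, x [bound]: 1, w [bound]: 1, v [bound]: 1
use order (left to right): y, v, x, w
typing: well-typed at ((T3 -> T1) -> T1) -> (T2 -> T3 -> T1) -> T2 -> T1
all disciplines: ordered ✓ · linear ✓ · affine ✓ · relevant ✓ · unrestricted ✓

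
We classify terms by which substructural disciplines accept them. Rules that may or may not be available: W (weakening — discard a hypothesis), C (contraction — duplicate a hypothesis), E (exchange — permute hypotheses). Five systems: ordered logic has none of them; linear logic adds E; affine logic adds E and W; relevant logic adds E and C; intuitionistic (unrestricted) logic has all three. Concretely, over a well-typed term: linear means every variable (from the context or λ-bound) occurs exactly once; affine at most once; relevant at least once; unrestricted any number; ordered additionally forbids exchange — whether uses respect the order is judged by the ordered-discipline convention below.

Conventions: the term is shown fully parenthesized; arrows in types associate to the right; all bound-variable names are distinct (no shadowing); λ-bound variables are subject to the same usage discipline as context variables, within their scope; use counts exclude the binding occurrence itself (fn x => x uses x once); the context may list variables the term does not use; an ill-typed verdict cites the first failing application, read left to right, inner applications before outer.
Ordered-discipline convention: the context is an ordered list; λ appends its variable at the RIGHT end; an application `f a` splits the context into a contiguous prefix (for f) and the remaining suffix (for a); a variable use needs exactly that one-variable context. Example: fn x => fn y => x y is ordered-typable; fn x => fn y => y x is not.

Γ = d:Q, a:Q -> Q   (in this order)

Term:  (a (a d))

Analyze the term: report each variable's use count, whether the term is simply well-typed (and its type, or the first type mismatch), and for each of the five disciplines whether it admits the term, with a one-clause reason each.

counts: d ×1; a ×2
left-to-right use order: a, a, d
typing: well-typed at Q
ordered: ✗, repeated use of a ×2
linear: ✗, repeated use of a ×2
affine: ✗, repeated use of a ×2
relevant: ✓, none of d, a goes unused
unrestricted: ✓, type-checks (Q) and nothing is barred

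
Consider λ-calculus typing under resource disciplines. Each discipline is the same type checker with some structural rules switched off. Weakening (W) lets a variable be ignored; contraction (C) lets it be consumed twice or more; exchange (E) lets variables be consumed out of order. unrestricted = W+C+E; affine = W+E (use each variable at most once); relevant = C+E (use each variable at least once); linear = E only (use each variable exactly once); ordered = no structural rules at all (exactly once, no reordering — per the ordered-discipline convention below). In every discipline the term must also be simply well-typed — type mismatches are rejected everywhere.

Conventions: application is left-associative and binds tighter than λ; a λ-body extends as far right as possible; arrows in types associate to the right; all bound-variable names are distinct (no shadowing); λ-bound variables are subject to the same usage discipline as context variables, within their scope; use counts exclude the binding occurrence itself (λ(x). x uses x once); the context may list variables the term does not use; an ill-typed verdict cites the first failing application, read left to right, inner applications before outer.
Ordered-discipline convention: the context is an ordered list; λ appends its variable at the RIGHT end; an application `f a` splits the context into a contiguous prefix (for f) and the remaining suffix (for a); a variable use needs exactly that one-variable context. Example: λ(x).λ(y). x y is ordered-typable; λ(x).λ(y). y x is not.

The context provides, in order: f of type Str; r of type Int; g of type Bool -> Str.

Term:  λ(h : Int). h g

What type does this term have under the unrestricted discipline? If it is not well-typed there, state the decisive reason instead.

not well-typed under unrestricted — not simply typable
variable uses: f: 0×, r: 0×, g: 1×, h (bound): 1×
use order (left to right): h, g
typing: ill-typed: can't apply a value of type Int
summary: ordered ✗; linear ✗; affine ✗; relevant ✗; unrestricted ✗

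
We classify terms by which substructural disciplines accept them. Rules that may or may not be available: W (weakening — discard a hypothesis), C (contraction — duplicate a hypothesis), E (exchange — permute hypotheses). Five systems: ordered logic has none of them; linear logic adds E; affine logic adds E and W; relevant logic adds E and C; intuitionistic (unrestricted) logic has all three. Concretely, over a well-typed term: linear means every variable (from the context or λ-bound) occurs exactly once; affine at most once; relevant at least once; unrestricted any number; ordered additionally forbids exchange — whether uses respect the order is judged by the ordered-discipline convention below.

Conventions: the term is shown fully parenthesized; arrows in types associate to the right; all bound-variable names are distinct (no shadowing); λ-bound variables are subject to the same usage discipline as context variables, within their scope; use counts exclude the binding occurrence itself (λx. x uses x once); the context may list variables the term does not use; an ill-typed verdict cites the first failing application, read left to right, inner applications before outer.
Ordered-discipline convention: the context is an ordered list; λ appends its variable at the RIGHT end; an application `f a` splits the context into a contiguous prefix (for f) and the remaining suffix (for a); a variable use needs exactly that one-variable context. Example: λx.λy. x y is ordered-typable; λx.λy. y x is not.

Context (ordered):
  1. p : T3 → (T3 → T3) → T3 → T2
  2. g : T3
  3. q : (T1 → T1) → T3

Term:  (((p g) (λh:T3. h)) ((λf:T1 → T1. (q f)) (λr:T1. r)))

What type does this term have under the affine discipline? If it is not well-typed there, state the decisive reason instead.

term : T2
counts: p: 1, g: 1, q: 1, h (bound): 1, f (bound): 1, r (bound): 1
uses in reading order: p, g, h, q, f, r
typing: the term checks, with type T2
per-discipline verdicts: ordered ✓ | linear ✓ | affine ✓ | relevant ✓ | unrestricted ✓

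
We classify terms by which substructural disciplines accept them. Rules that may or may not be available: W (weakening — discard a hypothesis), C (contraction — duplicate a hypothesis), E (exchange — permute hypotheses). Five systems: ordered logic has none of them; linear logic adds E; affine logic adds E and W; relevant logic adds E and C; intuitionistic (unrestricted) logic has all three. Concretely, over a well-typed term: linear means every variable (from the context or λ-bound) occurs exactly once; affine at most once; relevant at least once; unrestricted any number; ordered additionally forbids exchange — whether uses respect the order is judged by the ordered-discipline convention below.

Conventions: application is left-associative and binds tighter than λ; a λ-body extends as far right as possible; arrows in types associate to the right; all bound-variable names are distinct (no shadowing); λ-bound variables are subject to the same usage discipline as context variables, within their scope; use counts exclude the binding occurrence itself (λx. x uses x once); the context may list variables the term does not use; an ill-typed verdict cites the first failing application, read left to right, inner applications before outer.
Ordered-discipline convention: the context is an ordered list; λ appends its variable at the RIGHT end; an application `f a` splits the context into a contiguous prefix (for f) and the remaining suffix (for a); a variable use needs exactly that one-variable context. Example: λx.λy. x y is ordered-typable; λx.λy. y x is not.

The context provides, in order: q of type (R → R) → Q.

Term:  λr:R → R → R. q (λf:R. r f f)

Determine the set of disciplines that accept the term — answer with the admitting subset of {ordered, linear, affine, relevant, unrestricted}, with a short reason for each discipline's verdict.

admitted in: relevant, unrestricted
use counts: q=1, r (bound)=1, f (bound)=2
order of uses: q, r, f, f
typing: well-typed — term : (R → R → R) → Q
ordered ✗ (uses contraction: f ×2)
linear ✗ (uses contraction: f ×2)
affine ✗ (uses contraction: f ×2)
relevant ✓ (q, r, f: all used, weakening unneeded)
unrestricted ✓ (simply typable at (R → R → R) → Q; W, C, E all held)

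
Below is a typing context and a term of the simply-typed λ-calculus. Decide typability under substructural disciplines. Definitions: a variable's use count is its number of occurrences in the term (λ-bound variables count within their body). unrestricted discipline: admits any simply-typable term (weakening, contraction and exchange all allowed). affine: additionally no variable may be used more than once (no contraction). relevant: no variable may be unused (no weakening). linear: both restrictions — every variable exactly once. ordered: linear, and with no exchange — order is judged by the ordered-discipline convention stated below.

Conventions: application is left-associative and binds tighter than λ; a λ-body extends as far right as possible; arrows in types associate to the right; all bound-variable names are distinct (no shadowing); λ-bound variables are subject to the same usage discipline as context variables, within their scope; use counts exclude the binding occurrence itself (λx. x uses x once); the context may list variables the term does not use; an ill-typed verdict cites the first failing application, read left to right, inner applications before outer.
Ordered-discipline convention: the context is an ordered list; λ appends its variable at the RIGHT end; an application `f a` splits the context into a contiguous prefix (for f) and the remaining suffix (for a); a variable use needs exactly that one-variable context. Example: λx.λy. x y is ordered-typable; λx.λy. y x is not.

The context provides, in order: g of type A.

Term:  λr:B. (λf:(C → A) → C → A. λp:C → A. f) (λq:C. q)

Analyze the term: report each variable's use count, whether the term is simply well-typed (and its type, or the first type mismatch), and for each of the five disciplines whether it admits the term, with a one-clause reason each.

variable uses: g ×0; r [bound] ×0; f [bound] ×1; p [bound] ×0; q [bound] ×1
use order (left to right): f, q
typing: ill-typed: a function awaiting (C → A) → C → A gets C → C
ordered: ✗ — fails simple typing
linear: ✗ — a type mismatch blocks all five
affine: ✗ — the type mismatch rejects it
relevant: ✗ — not simply typable
unrestricted: ✗ — fails simple typing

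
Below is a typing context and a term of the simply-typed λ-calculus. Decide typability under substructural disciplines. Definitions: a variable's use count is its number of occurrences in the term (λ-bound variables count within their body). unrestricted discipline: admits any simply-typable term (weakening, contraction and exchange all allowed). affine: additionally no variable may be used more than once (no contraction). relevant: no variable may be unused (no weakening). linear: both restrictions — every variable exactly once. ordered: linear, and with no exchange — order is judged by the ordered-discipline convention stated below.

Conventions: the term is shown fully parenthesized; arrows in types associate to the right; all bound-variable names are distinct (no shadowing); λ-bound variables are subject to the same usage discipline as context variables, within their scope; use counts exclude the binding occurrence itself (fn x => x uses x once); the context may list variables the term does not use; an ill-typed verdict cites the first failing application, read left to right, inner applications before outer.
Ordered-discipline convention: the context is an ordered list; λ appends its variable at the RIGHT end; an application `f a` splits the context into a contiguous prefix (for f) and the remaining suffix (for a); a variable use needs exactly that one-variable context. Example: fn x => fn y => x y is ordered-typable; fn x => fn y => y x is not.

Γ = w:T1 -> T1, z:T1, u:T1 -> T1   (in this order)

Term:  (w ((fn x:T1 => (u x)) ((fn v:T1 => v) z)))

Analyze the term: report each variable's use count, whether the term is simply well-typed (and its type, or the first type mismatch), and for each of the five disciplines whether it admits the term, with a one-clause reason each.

variable uses: w ×1; z ×1; u ×1; x [bound] ×1; v [bound] ×1
left-to-right use order: w, u, x, v, z
typing: ✓ — T1
ordered: ✗ — needs exchange: uses follow w, u, x, v, z
linear: ✓ — w, z, u, x, v: one use apiece
affine: ✓ — no duplicate uses among w, z, u, x, v
relevant: ✓ — at least one use each (w, z, u, x, v)
unrestricted: ✓ — typability at T1 is all that's needed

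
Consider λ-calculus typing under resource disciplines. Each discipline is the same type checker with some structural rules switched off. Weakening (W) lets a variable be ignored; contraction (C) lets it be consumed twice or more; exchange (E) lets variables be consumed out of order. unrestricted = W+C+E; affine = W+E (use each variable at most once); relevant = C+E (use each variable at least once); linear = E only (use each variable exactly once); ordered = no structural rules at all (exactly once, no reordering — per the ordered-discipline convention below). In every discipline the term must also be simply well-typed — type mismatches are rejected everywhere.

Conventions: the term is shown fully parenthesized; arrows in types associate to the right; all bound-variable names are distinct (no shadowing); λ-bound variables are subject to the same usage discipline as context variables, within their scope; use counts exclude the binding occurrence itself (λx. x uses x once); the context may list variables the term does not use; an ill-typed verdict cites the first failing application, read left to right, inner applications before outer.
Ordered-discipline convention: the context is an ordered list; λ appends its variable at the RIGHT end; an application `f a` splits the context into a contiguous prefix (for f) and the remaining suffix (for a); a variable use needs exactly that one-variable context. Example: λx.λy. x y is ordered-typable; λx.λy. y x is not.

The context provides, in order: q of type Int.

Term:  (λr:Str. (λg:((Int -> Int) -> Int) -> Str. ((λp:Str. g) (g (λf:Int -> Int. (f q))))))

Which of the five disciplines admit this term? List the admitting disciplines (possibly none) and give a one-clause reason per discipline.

admitted by: unrestricted
usage: q=1, r [bound]=0, g [bound]=2, p [bound]=0, f [bound]=1
use order (left to right): g, g, f, q
typing: the term checks, with type Str -> (((Int -> Int) -> Int) -> Str) -> ((Int -> Int) -> Int) -> Str
ordered: ✗ — g ×2 used more than once (contraction); unused: r, p — weakening required
linear: ✗ — g ×2 used more than once (contraction); unused: r, p — weakening required
affine: ✗ — g ×2 used more than once (contraction)
relevant: ✗ — unused: r, p — weakening required
unrestricted: ✓ — type-checks (Str -> (((Int -> Int) -> Int) -> Str) -> ((Int -> Int) -> Int) -> Str) and nothing is barred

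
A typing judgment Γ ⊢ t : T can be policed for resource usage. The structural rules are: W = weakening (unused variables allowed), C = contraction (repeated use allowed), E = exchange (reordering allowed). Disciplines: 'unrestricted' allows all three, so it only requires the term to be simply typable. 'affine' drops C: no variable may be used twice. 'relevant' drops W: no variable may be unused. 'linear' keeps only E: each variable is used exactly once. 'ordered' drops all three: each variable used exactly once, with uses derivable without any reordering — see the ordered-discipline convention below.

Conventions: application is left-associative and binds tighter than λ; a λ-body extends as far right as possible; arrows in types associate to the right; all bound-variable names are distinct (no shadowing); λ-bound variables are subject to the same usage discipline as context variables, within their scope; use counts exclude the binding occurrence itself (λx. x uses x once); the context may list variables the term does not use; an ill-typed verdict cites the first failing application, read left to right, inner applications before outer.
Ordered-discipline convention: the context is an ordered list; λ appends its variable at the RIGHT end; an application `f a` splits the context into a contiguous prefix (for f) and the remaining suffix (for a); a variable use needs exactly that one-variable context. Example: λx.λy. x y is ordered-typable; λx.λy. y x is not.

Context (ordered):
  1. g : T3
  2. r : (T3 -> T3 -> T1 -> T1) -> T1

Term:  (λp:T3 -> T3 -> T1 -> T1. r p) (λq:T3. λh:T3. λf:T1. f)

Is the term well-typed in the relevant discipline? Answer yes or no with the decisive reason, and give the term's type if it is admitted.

no — unused: g, q, h — weakening required
usage: g ×0, r ×1, p [bound] ×1, q [bound] ×0, h [bound] ×0, f [bound] ×1
left-to-right use order: r, p, f
typing: well-typed at T1
summary: ordered ✗ · linear ✗ · affine ✓ · relevant ✗ · unrestricted ✓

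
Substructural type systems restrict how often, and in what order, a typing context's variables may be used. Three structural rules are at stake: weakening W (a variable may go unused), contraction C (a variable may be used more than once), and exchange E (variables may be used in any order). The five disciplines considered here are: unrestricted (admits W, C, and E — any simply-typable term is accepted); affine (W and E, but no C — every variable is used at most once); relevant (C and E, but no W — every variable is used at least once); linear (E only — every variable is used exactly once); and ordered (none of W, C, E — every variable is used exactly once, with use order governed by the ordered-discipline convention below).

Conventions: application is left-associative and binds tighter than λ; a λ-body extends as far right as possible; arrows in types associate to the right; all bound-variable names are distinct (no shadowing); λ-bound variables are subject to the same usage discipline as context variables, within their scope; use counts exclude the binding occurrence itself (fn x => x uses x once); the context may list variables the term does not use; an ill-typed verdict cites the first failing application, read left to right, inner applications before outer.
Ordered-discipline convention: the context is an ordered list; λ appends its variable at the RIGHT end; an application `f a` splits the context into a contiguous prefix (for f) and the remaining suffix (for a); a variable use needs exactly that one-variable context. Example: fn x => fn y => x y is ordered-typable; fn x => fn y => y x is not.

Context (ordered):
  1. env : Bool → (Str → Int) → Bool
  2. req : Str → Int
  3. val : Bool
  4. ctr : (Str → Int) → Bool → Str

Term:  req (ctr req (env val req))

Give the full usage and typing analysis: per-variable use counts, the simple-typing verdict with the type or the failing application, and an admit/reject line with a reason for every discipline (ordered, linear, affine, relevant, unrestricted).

variable uses: env ×1; req ×3; val ×1; ctr ×1
uses in reading order: req, ctr, req, env, val, req
typing: the term checks, with type Int
ordered: ✗, req ×3 used more than once (contraction)
linear: ✗, req ×3 used more than once (contraction)
affine: ✗, req ×3 used more than once (contraction)
relevant: ✓, env, req, val, ctr: all used, weakening unneeded
unrestricted: ✓, simply typable at Int; W, C, E all held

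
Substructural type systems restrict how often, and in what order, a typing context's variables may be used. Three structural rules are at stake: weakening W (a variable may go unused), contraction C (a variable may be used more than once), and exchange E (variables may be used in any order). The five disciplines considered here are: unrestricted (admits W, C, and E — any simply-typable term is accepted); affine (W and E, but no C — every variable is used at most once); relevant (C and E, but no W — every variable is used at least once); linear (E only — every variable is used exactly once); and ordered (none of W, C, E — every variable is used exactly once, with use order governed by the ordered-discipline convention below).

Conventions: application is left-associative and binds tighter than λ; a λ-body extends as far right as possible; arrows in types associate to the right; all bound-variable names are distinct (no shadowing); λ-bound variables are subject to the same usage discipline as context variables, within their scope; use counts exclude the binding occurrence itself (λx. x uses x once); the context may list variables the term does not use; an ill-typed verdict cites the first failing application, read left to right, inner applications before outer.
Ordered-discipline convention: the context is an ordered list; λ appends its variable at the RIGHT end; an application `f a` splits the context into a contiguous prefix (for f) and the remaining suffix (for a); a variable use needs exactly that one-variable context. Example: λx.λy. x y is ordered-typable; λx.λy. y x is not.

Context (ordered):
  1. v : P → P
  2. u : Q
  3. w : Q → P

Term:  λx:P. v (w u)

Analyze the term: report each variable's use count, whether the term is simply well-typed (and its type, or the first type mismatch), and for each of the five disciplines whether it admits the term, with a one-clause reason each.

variable uses: v ×1; u ×1; w ×1; x (bound) ×0
use order (left to right): v, w, u
typing: ✓ — P → P
ordered: ✗, needs weakening: x unused
linear: ✗, needs weakening: x unused
affine: ✓, none of v, u, w, x used more than once
relevant: ✗, needs weakening: x unused
unrestricted: ✓, typability at P → P is all that's needed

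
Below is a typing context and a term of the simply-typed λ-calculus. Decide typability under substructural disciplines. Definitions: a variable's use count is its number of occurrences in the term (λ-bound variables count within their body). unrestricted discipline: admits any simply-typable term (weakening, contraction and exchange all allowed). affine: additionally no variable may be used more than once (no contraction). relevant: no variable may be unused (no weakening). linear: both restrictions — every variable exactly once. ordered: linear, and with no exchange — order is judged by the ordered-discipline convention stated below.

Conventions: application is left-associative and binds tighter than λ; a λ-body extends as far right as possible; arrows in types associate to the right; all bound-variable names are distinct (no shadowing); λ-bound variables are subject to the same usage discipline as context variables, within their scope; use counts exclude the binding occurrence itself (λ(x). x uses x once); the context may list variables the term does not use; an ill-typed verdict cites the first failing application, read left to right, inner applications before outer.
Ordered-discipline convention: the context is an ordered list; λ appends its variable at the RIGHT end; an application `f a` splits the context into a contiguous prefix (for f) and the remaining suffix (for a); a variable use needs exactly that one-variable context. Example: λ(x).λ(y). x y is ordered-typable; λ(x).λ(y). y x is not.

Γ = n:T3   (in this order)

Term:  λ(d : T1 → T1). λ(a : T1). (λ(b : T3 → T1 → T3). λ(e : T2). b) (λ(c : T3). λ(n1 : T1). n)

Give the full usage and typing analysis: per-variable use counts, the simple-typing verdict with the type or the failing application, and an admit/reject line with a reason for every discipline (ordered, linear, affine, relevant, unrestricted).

use counts: n: 1, d (bound): 0, a (bound): 0, b (bound): 1, e (bound): 0, c (bound): 0, n1 (bound): 0
use order (left to right): b, n
typing: ✓ — (T1 → T1) → T1 → T2 → T3 → T1 → T3
ordered ✗ (needs weakening: d, a, e, c, n1 unused)
linear ✗ (needs weakening: d, a, e, c, n1 unused)
affine ✓ (none of n, d, a, b, e, c, n1 used more than once)
relevant ✗ (needs weakening: d, a, e, c, n1 unused)
unrestricted ✓ (type-checks ((T1 → T1) → T1 → T2 → T3 → T1 → T3) and nothing is barred)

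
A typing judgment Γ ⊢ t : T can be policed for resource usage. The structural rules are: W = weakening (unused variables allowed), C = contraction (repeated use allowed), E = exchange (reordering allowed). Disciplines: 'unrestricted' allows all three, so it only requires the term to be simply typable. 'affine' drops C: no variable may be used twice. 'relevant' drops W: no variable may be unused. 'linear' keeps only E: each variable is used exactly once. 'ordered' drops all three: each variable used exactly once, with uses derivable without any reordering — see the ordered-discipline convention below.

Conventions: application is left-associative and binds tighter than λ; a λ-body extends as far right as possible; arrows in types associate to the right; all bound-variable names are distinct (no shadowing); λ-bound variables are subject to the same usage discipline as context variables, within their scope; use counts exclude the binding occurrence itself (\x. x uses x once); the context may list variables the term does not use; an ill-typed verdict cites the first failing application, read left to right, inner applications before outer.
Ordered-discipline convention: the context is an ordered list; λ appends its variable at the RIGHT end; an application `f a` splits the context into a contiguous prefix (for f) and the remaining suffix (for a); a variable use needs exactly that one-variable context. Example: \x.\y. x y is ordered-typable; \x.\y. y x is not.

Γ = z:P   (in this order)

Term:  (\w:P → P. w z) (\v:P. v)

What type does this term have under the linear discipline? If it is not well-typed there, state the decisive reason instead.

term : P
counts: z ×1, w [bound] ×1, v [bound] ×1
use order (left to right): w, z, v
typing: the term checks, with type P
all disciplines: ordered ✗ | linear ✓ | affine ✓ | relevant ✓ | unrestricted ✓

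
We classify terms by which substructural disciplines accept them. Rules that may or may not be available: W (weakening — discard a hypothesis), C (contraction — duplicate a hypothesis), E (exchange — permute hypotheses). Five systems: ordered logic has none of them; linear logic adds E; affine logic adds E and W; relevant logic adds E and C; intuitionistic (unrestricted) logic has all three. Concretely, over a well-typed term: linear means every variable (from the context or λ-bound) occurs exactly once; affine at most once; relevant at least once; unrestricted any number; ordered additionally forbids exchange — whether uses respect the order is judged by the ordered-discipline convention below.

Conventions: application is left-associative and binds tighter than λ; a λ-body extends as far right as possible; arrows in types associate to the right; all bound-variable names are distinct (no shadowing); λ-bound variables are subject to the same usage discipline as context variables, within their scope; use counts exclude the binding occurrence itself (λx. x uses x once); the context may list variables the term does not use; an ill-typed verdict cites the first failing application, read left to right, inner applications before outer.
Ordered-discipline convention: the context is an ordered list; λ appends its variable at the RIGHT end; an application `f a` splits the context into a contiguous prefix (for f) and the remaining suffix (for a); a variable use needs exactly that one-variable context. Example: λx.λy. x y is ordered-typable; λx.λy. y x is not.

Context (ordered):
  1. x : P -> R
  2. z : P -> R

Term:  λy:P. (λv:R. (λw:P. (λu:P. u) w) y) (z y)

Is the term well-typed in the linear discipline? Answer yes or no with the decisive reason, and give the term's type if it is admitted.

no — uses contraction: y ×2; x, v never used (weakening)
use counts: x=0; z=1; y (bound)=2; v (bound)=0; w (bound)=1; u (bound)=1
uses in reading order: u, w, y, z, y
typing: ✓ — P -> P
all disciplines: ordered ✗, linear ✗, affine ✗, relevant ✗, unrestricted ✓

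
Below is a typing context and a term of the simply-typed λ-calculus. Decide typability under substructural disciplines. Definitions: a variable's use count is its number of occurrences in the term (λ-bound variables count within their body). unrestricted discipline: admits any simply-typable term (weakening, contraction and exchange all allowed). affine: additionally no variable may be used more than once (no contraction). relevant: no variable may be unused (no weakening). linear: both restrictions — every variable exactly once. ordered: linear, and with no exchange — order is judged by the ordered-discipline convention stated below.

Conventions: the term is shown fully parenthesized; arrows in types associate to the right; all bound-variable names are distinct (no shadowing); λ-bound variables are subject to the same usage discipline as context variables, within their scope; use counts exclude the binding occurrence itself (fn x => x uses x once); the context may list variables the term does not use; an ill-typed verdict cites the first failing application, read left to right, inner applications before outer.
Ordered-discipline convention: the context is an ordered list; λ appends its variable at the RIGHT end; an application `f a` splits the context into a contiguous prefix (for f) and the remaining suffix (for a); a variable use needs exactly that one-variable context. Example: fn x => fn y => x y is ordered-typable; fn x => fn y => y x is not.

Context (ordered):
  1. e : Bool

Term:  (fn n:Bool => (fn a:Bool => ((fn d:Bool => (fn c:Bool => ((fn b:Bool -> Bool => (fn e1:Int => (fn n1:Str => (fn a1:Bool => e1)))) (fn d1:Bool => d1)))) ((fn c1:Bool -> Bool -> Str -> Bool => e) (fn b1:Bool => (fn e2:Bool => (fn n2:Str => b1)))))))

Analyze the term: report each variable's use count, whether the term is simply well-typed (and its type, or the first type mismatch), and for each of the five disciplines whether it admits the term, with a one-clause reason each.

use counts: e: 1; n [bound]: 0; a [bound]: 0; d [bound]: 0; c [bound]: 0; b [bound]: 0; e1 [bound]: 1; n1 [bound]: 0; a1 [bound]: 0; d1 [bound]: 1; c1 [bound]: 0; b1 [bound]: 1; e2 [bound]: 0; n2 [bound]: 0
uses in reading order: e1, d1, e, b1
typing: well-typed — term : Bool -> Bool -> Bool -> Int -> Str -> Bool -> Int
ordered ✗ (n, a, d, c, b, n1, a1, c1, e2, n2 left unused)
linear ✗ (n, a, d, c, b, n1, a1, c1, e2, n2 left unused)
affine ✓ (no duplicate uses among e, n, a, d, c, b, e1, n1, a1, d1, c1, b1, e2, n2)
relevant ✗ (n, a, d, c, b, n1, a1, c1, e2, n2 left unused)
unrestricted ✓ (well-typed at Bool -> Bool -> Bool -> Int -> Str -> Bool -> Int; no restrictions here)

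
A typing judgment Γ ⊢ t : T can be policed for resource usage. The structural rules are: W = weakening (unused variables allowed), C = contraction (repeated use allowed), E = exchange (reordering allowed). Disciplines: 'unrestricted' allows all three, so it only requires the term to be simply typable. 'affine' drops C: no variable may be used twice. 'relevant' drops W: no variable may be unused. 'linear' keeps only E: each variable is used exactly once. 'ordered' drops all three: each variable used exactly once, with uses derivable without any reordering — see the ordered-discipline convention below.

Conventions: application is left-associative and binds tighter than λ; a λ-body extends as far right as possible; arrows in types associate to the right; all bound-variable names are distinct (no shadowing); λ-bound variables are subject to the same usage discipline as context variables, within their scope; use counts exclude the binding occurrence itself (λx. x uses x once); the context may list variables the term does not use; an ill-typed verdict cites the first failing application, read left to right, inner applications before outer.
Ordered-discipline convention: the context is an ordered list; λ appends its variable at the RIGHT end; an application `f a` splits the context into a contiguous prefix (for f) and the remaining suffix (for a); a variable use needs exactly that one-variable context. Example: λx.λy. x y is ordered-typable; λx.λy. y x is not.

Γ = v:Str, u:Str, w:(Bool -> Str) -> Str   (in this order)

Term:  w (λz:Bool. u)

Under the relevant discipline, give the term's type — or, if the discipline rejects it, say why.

not well-typed under relevant — v, z left unused
usage: v: 0, u: 1, w: 1, z (bound): 0
use order (left to right): w, u
typing: ✓ — Str
all disciplines: ordered ✗; linear ✗; affine ✓; relevant ✗; unrestricted ✓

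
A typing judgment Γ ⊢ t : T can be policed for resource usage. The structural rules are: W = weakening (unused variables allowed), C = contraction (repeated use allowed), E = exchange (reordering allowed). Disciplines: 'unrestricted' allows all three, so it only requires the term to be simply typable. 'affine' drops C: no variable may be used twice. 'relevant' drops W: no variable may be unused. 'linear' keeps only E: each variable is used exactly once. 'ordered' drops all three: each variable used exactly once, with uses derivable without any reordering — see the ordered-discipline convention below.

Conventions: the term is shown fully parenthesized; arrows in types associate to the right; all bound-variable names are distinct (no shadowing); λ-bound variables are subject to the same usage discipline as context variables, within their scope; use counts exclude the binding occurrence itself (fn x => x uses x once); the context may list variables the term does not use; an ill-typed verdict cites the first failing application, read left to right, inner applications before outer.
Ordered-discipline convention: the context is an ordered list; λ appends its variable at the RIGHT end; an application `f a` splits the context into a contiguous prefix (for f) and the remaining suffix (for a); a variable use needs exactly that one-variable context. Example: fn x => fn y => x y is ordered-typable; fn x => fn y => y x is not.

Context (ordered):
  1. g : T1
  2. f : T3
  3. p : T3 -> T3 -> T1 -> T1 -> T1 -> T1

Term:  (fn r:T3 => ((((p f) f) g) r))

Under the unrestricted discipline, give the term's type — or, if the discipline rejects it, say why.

not well-typed under unrestricted — not simply typable
variable uses: g: 1, f: 2, p: 1, r [bound]: 1
order of uses: p, f, f, g, r
typing: ill-typed: an argument T3 mismatches the expected T1
per-discipline verdicts: ordered ✗; linear ✗; affine ✗; relevant ✗; unrestricted ✗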